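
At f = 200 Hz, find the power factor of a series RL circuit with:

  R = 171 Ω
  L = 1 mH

Step 1 — Angular frequency: ω = 2π·f = 2π·200 = 1257 rad/s.
Step 2 — Component impedances:
  R: Z = R = 171 Ω
  L: Z = jωL = j·1257·0.001 = 0 + j1.257 Ω
Step 3 — Series combination: Z_total = R + L = 171 + j1.257 Ω = 171∠0.4° Ω.
Step 4 — Power factor: PF = cos(φ) = Re(Z)/|Z| = 171/171 = 1.
Step 5 — Type: Im(Z) = 1.257 ⇒ lagging (phase φ = 0.4°).

PF = 1 (lagging, φ = 0.4°)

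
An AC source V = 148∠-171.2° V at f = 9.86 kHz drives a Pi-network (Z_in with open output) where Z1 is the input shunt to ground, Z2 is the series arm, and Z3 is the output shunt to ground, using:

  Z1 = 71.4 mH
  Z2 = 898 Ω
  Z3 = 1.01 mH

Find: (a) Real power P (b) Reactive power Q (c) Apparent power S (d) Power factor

Step 1 — Angular frequency: ω = 2π·f = 2π·9860 = 6.195e+04 rad/s.
Step 2 — Component impedances:
  Z1: Z = jωL = j·6.195e+04·0.0714 = 0 + j4423 Ω
  Z2: Z = R = 898 Ω
  Z3: Z = jωL = j·6.195e+04·0.00101 = 0 + j62.57 Ω
Step 3 — With open output, the series arm Z2 and the output shunt Z3 appear in series to ground: Z2 + Z3 = 898 + j62.57 Ω.
Step 4 — Parallel with input shunt Z1: Z_in = Z1 || (Z2 + Z3) = 839.5 + j229.7 Ω = 870.4∠15.3° Ω.
Step 5 — Source phasor: V = 148∠-171.2° V = -146.3 - j22.64 V.
Step 6 — Current: I = V / Z = -0.169 + j0.01927 A = 0.17∠173.5° A.
Step 7 — Complex power: S = V·I* = 24.27 + j6.643 VA.
Step 8 — Real power: P = Re(S) = 24.27 W.
Step 9 — Reactive power: Q = Im(S) = 6.643 VAR.
Step 10 — Apparent power: |S| = 25.17 VA.
Step 11 — Power factor: PF = P/|S| = 0.9645 (lagging).

(a) P = 24.27 W  (b) Q = 6.643 VAR  (c) S = 25.17 VA  (d) PF = 0.9645 (lagging)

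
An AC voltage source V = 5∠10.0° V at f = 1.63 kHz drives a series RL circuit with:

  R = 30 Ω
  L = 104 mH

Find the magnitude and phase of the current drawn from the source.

Step 1 — Angular frequency: ω = 2π·f = 2π·1630 = 1.024e+04 rad/s.
Step 2 — Component impedances:
  R: Z = R = 30 Ω
  L: Z = jωL = j·1.024e+04·0.104 = 0 + j1065 Ω
Step 3 — Series combination: Z_total = R + L = 30 + j1065 Ω = 1066∠88.4° Ω.
Step 4 — Source phasor: V = 5∠10.0° V = 4.924 + j0.8682 V.
Step 5 — Ohm's law: I = V / Z_total = (4.924 + j0.8682) / (30 + j1065) = 0.0009446 - j0.004596 A.
Step 6 — Convert to polar: |I| = 0.004692 A, ∠I = -78.4°.

I = 0.004692∠-78.4° A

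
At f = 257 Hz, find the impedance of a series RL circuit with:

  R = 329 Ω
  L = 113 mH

Step 1 — Angular frequency: ω = 2π·f = 2π·257 = 1615 rad/s.
Step 2 — Component impedances:
  R: Z = R = 329 Ω
  L: Z = jωL = j·1615·0.113 = 0 + j182.5 Ω
Step 3 — Series combination: Z_total = R + L = 329 + j182.5 Ω = 376.2∠29.0° Ω.

Z = 329 + j182.5 Ω = 376.2∠29.0° Ω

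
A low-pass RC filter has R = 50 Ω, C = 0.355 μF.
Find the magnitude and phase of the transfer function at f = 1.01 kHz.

Step 1 — Angular frequency: ω = 2π·1010 = 6346 rad/s.
Step 2 — Transfer function: H(jω) = 1/(1 + jωRC).
Step 3 — Denominator: 1 + jωRC = 1 + j·6346·50·3.55e-07 = 1 + j0.1126.
Step 4 — H = 0.9875 - j0.1112.
Step 5 — Magnitude: |H| = 0.9937 (-0.1 dB); phase: φ = -6.4°.

|H| = 0.9937 (-0.1 dB), φ = -6.4°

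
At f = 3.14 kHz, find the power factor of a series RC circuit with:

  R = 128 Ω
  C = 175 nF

Step 1 — Angular frequency: ω = 2π·f = 2π·3140 = 1.973e+04 rad/s.
Step 2 — Component impedances:
  R: Z = R = 128 Ω
  C: Z = 1/(jωC) = -j/(ω·C) = 0 - j289.6 Ω
Step 3 — Series combination: Z_total = R + C = 128 - j289.6 Ω = 316.7∠-66.2° Ω.
Step 4 — Power factor: PF = cos(φ) = Re(Z)/|Z| = 128/316.7 = 0.4042.
Step 5 — Type: Im(Z) = -289.6 ⇒ leading (phase φ = -66.2°).

PF = 0.4042 (leading, φ = -66.2°)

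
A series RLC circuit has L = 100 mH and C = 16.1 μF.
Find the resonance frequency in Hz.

Step 1 — Resonance condition Im(Z)=0 gives ω₀ = 1/√(LC).
Step 2 — ω₀ = 1/√(0.1·1.61e-05) = 788.1 rad/s.
Step 3 — f₀ = ω₀/(2π) = 125.4 Hz.

f₀ = 125.4 Hz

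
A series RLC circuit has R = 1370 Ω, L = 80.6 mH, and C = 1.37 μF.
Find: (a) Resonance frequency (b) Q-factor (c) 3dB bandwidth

Step 1 — Resonance condition Im(Z)=0 gives ω₀ = 1/√(LC).
Step 2 — ω₀ = 1/√(0.0806·1.37e-06) = 3009 rad/s.
Step 3 — f₀ = ω₀/(2π) = 479 Hz.
Step 4 — Series Q: Q = ω₀L/R = 3009·0.0806/1370 = 0.177.
Step 5 — 3dB bandwidth: Δω = ω₀/Q = 1.7e+04 rad/s; BW = Δω/(2π) = 2705 Hz.

(a) f₀ = 479 Hz  (b) Q = 0.177  (c) BW = 2705 Hz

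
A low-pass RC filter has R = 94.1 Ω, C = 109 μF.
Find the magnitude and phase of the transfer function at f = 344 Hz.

Step 1 — Angular frequency: ω = 2π·344 = 2161 rad/s.
Step 2 — Transfer function: H(jω) = 1/(1 + jωRC).
Step 3 — Denominator: 1 + jωRC = 1 + j·2161·94.1·0.000109 = 1 + j22.17.
Step 4 — H = 0.002031 - j0.04502.
Step 5 — Magnitude: |H| = 0.04506 (-26.9 dB); phase: φ = -87.4°.

|H| = 0.04506 (-26.9 dB), φ = -87.4°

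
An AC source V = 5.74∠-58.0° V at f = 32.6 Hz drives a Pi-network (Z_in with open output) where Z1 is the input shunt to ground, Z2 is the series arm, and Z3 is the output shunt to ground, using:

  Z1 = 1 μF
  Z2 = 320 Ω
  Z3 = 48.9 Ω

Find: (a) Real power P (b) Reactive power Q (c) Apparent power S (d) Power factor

Step 1 — Angular frequency: ω = 2π·f = 2π·32.6 = 204.8 rad/s.
Step 2 — Component impedances:
  Z1: Z = 1/(jωC) = -j/(ω·C) = 0 - j4882 Ω
  Z2: Z = R = 320 Ω
  Z3: Z = R = 48.9 Ω
Step 3 — With open output, the series arm Z2 and the output shunt Z3 appear in series to ground: Z2 + Z3 = 368.9 Ω.
Step 4 — Parallel with input shunt Z1: Z_in = Z1 || (Z2 + Z3) = 366.8 - j27.72 Ω = 367.9∠-4.3° Ω.
Step 5 — Source phasor: V = 5.74∠-58.0° V = 3.042 - j4.868 V.
Step 6 — Current: I = V / Z = 0.009243 - j0.01257 A = 0.0156∠-53.7° A.
Step 7 — Complex power: S = V·I* = 0.08931 - j0.006749 VA.
Step 8 — Real power: P = Re(S) = 0.08931 W.
Step 9 — Reactive power: Q = Im(S) = -0.006749 VAR.
Step 10 — Apparent power: |S| = 0.08957 VA.
Step 11 — Power factor: PF = P/|S| = 0.9972 (leading).

(a) P = 0.08931 W  (b) Q = -0.006749 VAR  (c) S = 0.08957 VA  (d) PF = 0.9972 (leading)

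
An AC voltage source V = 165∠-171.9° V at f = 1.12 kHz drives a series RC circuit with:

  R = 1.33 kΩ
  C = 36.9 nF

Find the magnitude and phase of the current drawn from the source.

Step 1 — Angular frequency: ω = 2π·f = 2π·1120 = 7037 rad/s.
Step 2 — Component impedances:
  R: Z = R = 1330 Ω
  C: Z = 1/(jωC) = -j/(ω·C) = 0 - j3851 Ω
Step 3 — Series combination: Z_total = R + C = 1330 - j3851 Ω = 4074∠-70.9° Ω.
Step 4 — Source phasor: V = 165∠-171.9° V = -163.4 - j23.25 V.
Step 5 — Ohm's law: I = V / Z_total = (-163.4 - j23.25) / (1330 - j3851) = -0.007695 - j0.03976 A.
Step 6 — Convert to polar: |I| = 0.0405 A, ∠I = -101.0°.

I = 0.0405∠-101.0° A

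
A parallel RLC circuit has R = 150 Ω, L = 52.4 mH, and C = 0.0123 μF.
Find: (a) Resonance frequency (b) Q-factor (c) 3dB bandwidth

Step 1 — Resonance: ω₀ = 1/√(LC) = 1/√(0.0524·1.23e-08) = 3.939e+04 rad/s.
Step 2 — f₀ = ω₀/(2π) = 6269 Hz.
Step 3 — Parallel Q: Q = R/(ω₀L) = 150/(3.939e+04·0.0524) = 0.07267.
Step 4 — Bandwidth: Δω = ω₀/Q = 5.42e+05 rad/s; BW = Δω/(2π) = 8.626e+04 Hz.

(a) f₀ = 6269 Hz  (b) Q = 0.07267  (c) BW = 8.626e+04 Hz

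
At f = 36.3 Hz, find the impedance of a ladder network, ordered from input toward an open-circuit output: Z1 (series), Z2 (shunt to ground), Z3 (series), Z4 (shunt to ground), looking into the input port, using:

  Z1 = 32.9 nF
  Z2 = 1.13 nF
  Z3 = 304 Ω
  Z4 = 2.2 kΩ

Step 1 — Angular frequency: ω = 2π·f = 2π·36.3 = 228.1 rad/s.
Step 2 — Component impedances:
  Z1: Z = 1/(jωC) = -j/(ω·C) = 0 - j1.333e+05 Ω
  Z2: Z = 1/(jωC) = -j/(ω·C) = 0 - j3.88e+06 Ω
  Z3: Z = R = 304 Ω
  Z4: Z = R = 2200 Ω
Step 3 — Ladder network (open output): work backward from the far end, alternating series and parallel combinations. Z_in = 2504 - j1.333e+05 Ω = 1.333e+05∠-88.9° Ω.

Z = 2504 - j1.333e+05 Ω = 1.333e+05∠-88.9° Ω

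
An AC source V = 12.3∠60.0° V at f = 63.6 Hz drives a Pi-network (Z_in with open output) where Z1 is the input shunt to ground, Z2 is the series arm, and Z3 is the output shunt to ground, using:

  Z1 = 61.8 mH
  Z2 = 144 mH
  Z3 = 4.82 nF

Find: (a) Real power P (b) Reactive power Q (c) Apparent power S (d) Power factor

Step 1 — Angular frequency: ω = 2π·f = 2π·63.6 = 399.6 rad/s.
Step 2 — Component impedances:
  Z1: Z = jωL = j·399.6·0.0618 = 0 + j24.7 Ω
  Z2: Z = jωL = j·399.6·0.144 = 0 + j57.54 Ω
  Z3: Z = 1/(jωC) = -j/(ω·C) = 0 - j5.192e+05 Ω
Step 3 — With open output, the series arm Z2 and the output shunt Z3 appear in series to ground: Z2 + Z3 = 0 - j5.191e+05 Ω.
Step 4 — Parallel with input shunt Z1: Z_in = Z1 || (Z2 + Z3) = 0 + j24.7 Ω = 24.7∠90.0° Ω.
Step 5 — Source phasor: V = 12.3∠60.0° V = 6.15 + j10.65 V.
Step 6 — Current: I = V / Z = 0.4313 - j0.249 A = 0.498∠-30.0° A.
Step 7 — Complex power: S = V·I* = 0 + j6.126 VA.
Step 8 — Real power: P = Re(S) = 0 W.
Step 9 — Reactive power: Q = Im(S) = 6.126 VAR.
Step 10 — Apparent power: |S| = 6.126 VA.
Step 11 — Power factor: PF = P/|S| = 0 (lagging).

(a) P = 0 W  (b) Q = 6.126 VAR  (c) S = 6.126 VA  (d) PF = 0 (lagging)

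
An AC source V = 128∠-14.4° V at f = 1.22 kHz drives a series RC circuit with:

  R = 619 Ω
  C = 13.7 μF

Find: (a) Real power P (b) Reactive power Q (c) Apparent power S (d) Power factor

Step 1 — Angular frequency: ω = 2π·f = 2π·1220 = 7665 rad/s.
Step 2 — Component impedances:
  R: Z = R = 619 Ω
  C: Z = 1/(jωC) = -j/(ω·C) = 0 - j9.522 Ω
Step 3 — Series combination: Z_total = R + C = 619 - j9.522 Ω = 619.1∠-0.9° Ω.
Step 4 — Source phasor: V = 128∠-14.4° V = 124 - j31.83 V.
Step 5 — Current: I = V / Z = 0.201 - j0.04833 A = 0.2068∠-13.5° A.
Step 6 — Complex power: S = V·I* = 26.46 - j0.4071 VA.
Step 7 — Real power: P = Re(S) = 26.46 W.
Step 8 — Reactive power: Q = Im(S) = -0.4071 VAR.
Step 9 — Apparent power: |S| = 26.47 VA.
Step 10 — Power factor: PF = P/|S| = 0.9999 (leading).

(a) P = 26.46 W  (b) Q = -0.4071 VAR  (c) S = 26.47 VA  (d) PF = 0.9999 (leading)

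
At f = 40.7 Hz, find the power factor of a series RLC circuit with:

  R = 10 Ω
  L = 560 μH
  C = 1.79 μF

Step 1 — Angular frequency: ω = 2π·f = 2π·40.7 = 255.7 rad/s.
Step 2 — Component impedances:
  R: Z = R = 10 Ω
  L: Z = jωL = j·255.7·0.00056 = 0 + j0.1432 Ω
  C: Z = 1/(jωC) = -j/(ω·C) = 0 - j2185 Ω
Step 3 — Series combination: Z_total = R + L + C = 10 - j2184 Ω = 2184∠-89.7° Ω.
Step 4 — Power factor: PF = cos(φ) = Re(Z)/|Z| = 10/2184.5 = 0.004578.
Step 5 — Type: Im(Z) = -2184 ⇒ leading (phase φ = -89.7°).

PF = 0.004578 (leading, φ = -89.7°)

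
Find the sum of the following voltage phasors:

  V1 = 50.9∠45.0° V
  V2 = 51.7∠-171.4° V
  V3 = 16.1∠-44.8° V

Step 1 — Convert each phasor to rectangular form:
  V1 = 50.9·(cos(45.0°) + j·sin(45.0°)) = 35.99 + j35.99 V
  V2 = 51.7·(cos(-171.4°) + j·sin(-171.4°)) = -51.12 - j7.731 V
  V3 = 16.1·(cos(-44.8°) + j·sin(-44.8°)) = 11.42 - j11.34 V
Step 2 — Sum components: V_total = -3.703 + j16.92 V.
Step 3 — Convert to polar: |V_total| = 17.32 V, ∠V_total = 102.3°.

V_total = 17.32∠102.3° V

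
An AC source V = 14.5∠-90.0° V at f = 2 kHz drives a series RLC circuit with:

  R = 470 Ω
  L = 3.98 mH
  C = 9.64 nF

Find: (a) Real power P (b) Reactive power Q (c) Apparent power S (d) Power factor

Step 1 — Angular frequency: ω = 2π·f = 2π·2000 = 1.257e+04 rad/s.
Step 2 — Component impedances:
  R: Z = R = 470 Ω
  L: Z = jωL = j·1.257e+04·0.00398 = 0 + j50.01 Ω
  C: Z = 1/(jωC) = -j/(ω·C) = 0 - j8255 Ω
Step 3 — Series combination: Z_total = R + L + C = 470 - j8205 Ω = 8218∠-86.7° Ω.
Step 4 — Source phasor: V = 14.5∠-90.0° V = 0 - j14.5 V.
Step 5 — Current: I = V / Z = 0.001761 - j0.0001009 A = 0.001764∠-3.3° A.
Step 6 — Complex power: S = V·I* = 0.001463 - j0.02554 VA.
Step 7 — Real power: P = Re(S) = 0.001463 W.
Step 8 — Reactive power: Q = Im(S) = -0.02554 VAR.
Step 9 — Apparent power: |S| = 0.02558 VA.
Step 10 — Power factor: PF = P/|S| = 0.05719 (leading).

(a) P = 0.001463 W  (b) Q = -0.02554 VAR  (c) S = 0.02558 VA  (d) PF = 0.05719 (leading)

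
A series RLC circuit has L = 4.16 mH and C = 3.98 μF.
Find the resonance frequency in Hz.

Step 1 — Resonance condition Im(Z)=0 gives ω₀ = 1/√(LC).
Step 2 — ω₀ = 1/√(0.00416·3.98e-06) = 7772 rad/s.
Step 3 — f₀ = ω₀/(2π) = 1237 Hz.

f₀ = 1237 Hz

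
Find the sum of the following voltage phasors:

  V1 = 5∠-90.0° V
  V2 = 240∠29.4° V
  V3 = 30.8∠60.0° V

Step 1 — Convert each phasor to rectangular form:
  V1 = 5·(cos(-90.0°) + j·sin(-90.0°)) = 0 - j5 V
  V2 = 240·(cos(29.4°) + j·sin(29.4°)) = 209.1 + j117.8 V
  V3 = 30.8·(cos(60.0°) + j·sin(60.0°)) = 15.4 + j26.67 V
Step 2 — Sum components: V_total = 224.5 + j139.5 V.
Step 3 — Convert to polar: |V_total| = 264.3 V, ∠V_total = 31.9°.

V_total = 264.3∠31.9° V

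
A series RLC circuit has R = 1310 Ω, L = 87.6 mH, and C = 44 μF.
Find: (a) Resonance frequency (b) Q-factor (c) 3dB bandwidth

Step 1 — Resonance condition Im(Z)=0 gives ω₀ = 1/√(LC).
Step 2 — ω₀ = 1/√(0.0876·4.4e-05) = 509.4 rad/s.
Step 3 — f₀ = ω₀/(2π) = 81.07 Hz.
Step 4 — Series Q: Q = ω₀L/R = 509.4·0.0876/1310 = 0.03406.
Step 5 — 3dB bandwidth: Δω = ω₀/Q = 1.495e+04 rad/s; BW = Δω/(2π) = 2380 Hz.

(a) f₀ = 81.07 Hz  (b) Q = 0.03406  (c) BW = 2380 Hz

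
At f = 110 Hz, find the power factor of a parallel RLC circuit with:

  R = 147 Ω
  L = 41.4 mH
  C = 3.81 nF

Step 1 — Angular frequency: ω = 2π·f = 2π·110 = 691.2 rad/s.
Step 2 — Component impedances:
  R: Z = R = 147 Ω
  L: Z = jωL = j·691.2·0.0414 = 0 + j28.61 Ω
  C: Z = 1/(jωC) = -j/(ω·C) = 0 - j3.798e+05 Ω
Step 3 — Parallel combination: 1/Z_total = 1/R + 1/L + 1/C; Z_total = 5.367 + j27.57 Ω = 28.09∠79.0° Ω.
Step 4 — Power factor: PF = cos(φ) = Re(Z)/|Z| = 5.367/28.09 = 0.1911.
Step 5 — Type: Im(Z) = 27.57 ⇒ lagging (phase φ = 79.0°).

PF = 0.1911 (lagging, φ = 79.0°)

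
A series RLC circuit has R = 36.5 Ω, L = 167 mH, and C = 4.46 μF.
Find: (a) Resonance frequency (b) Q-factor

Step 1 — Resonance condition Im(Z)=0 gives ω₀ = 1/√(LC).
Step 2 — ω₀ = 1/√(0.167·4.46e-06) = 1159 rad/s.
Step 3 — f₀ = ω₀/(2π) = 184.4 Hz.
Step 4 — Series Q: Q = ω₀L/R = 1159·0.167/36.5 = 5.301.

(a) f₀ = 184.4 Hz  (b) Q = 5.301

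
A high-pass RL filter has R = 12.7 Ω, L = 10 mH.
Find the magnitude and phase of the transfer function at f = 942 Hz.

Step 1 — Angular frequency: ω = 2π·942 = 5919 rad/s.
Step 2 — Transfer function: H(jω) = jωL/(R + jωL).
Step 3 — Numerator jωL = j·59.19; denominator R + jωL = 12.7 + j59.19.
Step 4 — H = 0.956 + j0.2051.
Step 5 — Magnitude: |H| = 0.9777 (-0.2 dB); phase: φ = 12.1°.

|H| = 0.9777 (-0.2 dB), φ = 12.1°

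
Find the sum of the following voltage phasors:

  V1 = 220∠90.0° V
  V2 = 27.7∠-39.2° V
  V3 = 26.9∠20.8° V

Step 1 — Convert each phasor to rectangular form:
  V1 = 220·(cos(90.0°) + j·sin(90.0°)) = 0 + j220 V
  V2 = 27.7·(cos(-39.2°) + j·sin(-39.2°)) = 21.47 - j17.51 V
  V3 = 26.9·(cos(20.8°) + j·sin(20.8°)) = 25.15 + j9.552 V
Step 2 — Sum components: V_total = 46.61 + j212 V.
Step 3 — Convert to polar: |V_total| = 217.1 V, ∠V_total = 77.6°.

V_total = 217.1∠77.6° V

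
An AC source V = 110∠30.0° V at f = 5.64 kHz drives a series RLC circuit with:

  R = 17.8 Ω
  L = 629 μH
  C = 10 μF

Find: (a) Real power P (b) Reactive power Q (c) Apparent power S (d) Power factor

Step 1 — Angular frequency: ω = 2π·f = 2π·5640 = 3.544e+04 rad/s.
Step 2 — Component impedances:
  R: Z = R = 17.8 Ω
  L: Z = jωL = j·3.544e+04·0.000629 = 0 + j22.29 Ω
  C: Z = 1/(jωC) = -j/(ω·C) = 0 - j2.822 Ω
Step 3 — Series combination: Z_total = R + L + C = 17.8 + j19.47 Ω = 26.38∠47.6° Ω.
Step 4 — Source phasor: V = 110∠30.0° V = 95.26 + j55 V.
Step 5 — Current: I = V / Z = 3.976 - j1.258 A = 4.17∠-17.6° A.
Step 6 — Complex power: S = V·I* = 309.5 + j338.5 VA.
Step 7 — Real power: P = Re(S) = 309.5 W.
Step 8 — Reactive power: Q = Im(S) = 338.5 VAR.
Step 9 — Apparent power: |S| = 458.7 VA.
Step 10 — Power factor: PF = P/|S| = 0.6748 (lagging).

(a) P = 309.5 W  (b) Q = 338.5 VAR  (c) S = 458.7 VA  (d) PF = 0.6748 (lagging)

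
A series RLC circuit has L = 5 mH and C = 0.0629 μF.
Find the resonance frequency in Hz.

Step 1 — Resonance condition Im(Z)=0 gives ω₀ = 1/√(LC).
Step 2 — ω₀ = 1/√(0.005·6.29e-08) = 5.639e+04 rad/s.
Step 3 — f₀ = ω₀/(2π) = 8974 Hz.

f₀ = 8974 Hz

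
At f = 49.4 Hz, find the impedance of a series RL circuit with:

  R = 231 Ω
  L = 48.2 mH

Step 1 — Angular frequency: ω = 2π·f = 2π·49.4 = 310.4 rad/s.
Step 2 — Component impedances:
  R: Z = R = 231 Ω
  L: Z = jωL = j·310.4·0.0482 = 0 + j14.96 Ω
Step 3 — Series combination: Z_total = R + L = 231 + j14.96 Ω = 231.5∠3.7° Ω.

Z = 231 + j14.96 Ω = 231.5∠3.7° Ω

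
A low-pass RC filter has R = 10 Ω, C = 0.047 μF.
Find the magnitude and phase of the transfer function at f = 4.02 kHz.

Step 1 — Angular frequency: ω = 2π·4020 = 2.526e+04 rad/s.
Step 2 — Transfer function: H(jω) = 1/(1 + jωRC).
Step 3 — Denominator: 1 + jωRC = 1 + j·2.526e+04·10·4.7e-08 = 1 + j0.01187.
Step 4 — H = 0.9999 - j0.01187.
Step 5 — Magnitude: |H| = 0.9999 (-0.0 dB); phase: φ = -0.7°.

|H| = 0.9999 (-0.0 dB), φ = -0.7°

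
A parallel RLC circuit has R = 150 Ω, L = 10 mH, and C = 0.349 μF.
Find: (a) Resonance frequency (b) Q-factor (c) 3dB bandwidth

Step 1 — Resonance: ω₀ = 1/√(LC) = 1/√(0.01·3.49e-07) = 1.693e+04 rad/s.
Step 2 — f₀ = ω₀/(2π) = 2694 Hz.
Step 3 — Parallel Q: Q = R/(ω₀L) = 150/(1.693e+04·0.01) = 0.8861.
Step 4 — Bandwidth: Δω = ω₀/Q = 1.91e+04 rad/s; BW = Δω/(2π) = 3040 Hz.

(a) f₀ = 2694 Hz  (b) Q = 0.8861  (c) BW = 3040 Hz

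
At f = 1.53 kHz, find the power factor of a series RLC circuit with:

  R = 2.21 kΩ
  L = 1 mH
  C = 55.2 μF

Step 1 — Angular frequency: ω = 2π·f = 2π·1530 = 9613 rad/s.
Step 2 — Component impedances:
  R: Z = R = 2210 Ω
  L: Z = jωL = j·9613·0.001 = 0 + j9.613 Ω
  C: Z = 1/(jωC) = -j/(ω·C) = 0 - j1.884 Ω
Step 3 — Series combination: Z_total = R + L + C = 2210 + j7.729 Ω = 2210∠0.2° Ω.
Step 4 — Power factor: PF = cos(φ) = Re(Z)/|Z| = 2210/2210 = 1.
Step 5 — Type: Im(Z) = 7.729 ⇒ lagging (phase φ = 0.2°).

PF = 1 (lagging, φ = 0.2°)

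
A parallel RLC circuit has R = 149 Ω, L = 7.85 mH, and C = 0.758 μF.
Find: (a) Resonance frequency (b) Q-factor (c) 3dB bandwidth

Step 1 — Resonance: ω₀ = 1/√(LC) = 1/√(0.00785·7.58e-07) = 1.296e+04 rad/s.
Step 2 — f₀ = ω₀/(2π) = 2063 Hz.
Step 3 — Parallel Q: Q = R/(ω₀L) = 149/(1.296e+04·0.00785) = 1.464.
Step 4 — Bandwidth: Δω = ω₀/Q = 8854 rad/s; BW = Δω/(2π) = 1409 Hz.

(a) f₀ = 2063 Hz  (b) Q = 1.464  (c) BW = 1409 Hz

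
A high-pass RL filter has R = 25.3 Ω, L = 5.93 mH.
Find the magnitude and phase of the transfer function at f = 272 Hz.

Step 1 — Angular frequency: ω = 2π·272 = 1709 rad/s.
Step 2 — Transfer function: H(jω) = jωL/(R + jωL).
Step 3 — Numerator jωL = j·10.13; denominator R + jωL = 25.3 + j10.13.
Step 4 — H = 0.1383 + j0.3452.
Step 5 — Magnitude: |H| = 0.3719 (-8.6 dB); phase: φ = 68.2°.

|H| = 0.3719 (-8.6 dB), φ = 68.2°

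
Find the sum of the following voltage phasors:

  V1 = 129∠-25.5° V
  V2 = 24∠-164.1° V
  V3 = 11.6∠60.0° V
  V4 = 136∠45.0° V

Step 1 — Convert each phasor to rectangular form:
  V1 = 129·(cos(-25.5°) + j·sin(-25.5°)) = 116.4 - j55.54 V
  V2 = 24·(cos(-164.1°) + j·sin(-164.1°)) = -23.08 - j6.575 V
  V3 = 11.6·(cos(60.0°) + j·sin(60.0°)) = 5.8 + j10.05 V
  V4 = 136·(cos(45.0°) + j·sin(45.0°)) = 96.17 + j96.17 V
Step 2 — Sum components: V_total = 195.3 + j44.1 V.
Step 3 — Convert to polar: |V_total| = 200.2 V, ∠V_total = 12.7°.

V_total = 200.2∠12.7° V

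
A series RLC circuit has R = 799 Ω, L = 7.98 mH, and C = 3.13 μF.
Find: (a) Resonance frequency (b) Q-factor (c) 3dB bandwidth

Step 1 — Resonance: ω₀ = 1/√(LC) = 1/√(0.00798·3.13e-06) = 6327 rad/s.
Step 2 — f₀ = ω₀/(2π) = 1007 Hz.
Step 3 — Series Q: Q = ω₀L/R = 6327·0.00798/799 = 0.06319.
Step 4 — Bandwidth: Δω = ω₀/Q = 1.001e+05 rad/s; BW = Δω/(2π) = 1.594e+04 Hz.

(a) f₀ = 1007 Hz  (b) Q = 0.06319  (c) BW = 1.594e+04 Hz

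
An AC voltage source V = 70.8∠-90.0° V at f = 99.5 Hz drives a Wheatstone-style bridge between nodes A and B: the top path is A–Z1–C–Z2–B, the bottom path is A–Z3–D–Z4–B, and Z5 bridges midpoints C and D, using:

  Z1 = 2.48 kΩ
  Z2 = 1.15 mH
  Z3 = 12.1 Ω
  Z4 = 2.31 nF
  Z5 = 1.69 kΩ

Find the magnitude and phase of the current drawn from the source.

Step 1 — Angular frequency: ω = 2π·f = 2π·99.5 = 625.2 rad/s.
Step 2 — Component impedances:
  Z1: Z = R = 2480 Ω
  Z2: Z = jωL = j·625.2·0.00115 = 0 + j0.719 Ω
  Z3: Z = R = 12.1 Ω
  Z4: Z = 1/(jωC) = -j/(ω·C) = 0 - j6.924e+05 Ω
  Z5: Z = R = 1690 Ω
Step 3 — Bridge requires nodal analysis (the Z5 bridge couples midpoints C and D, so the two paths cannot be reduced to a simple series/parallel combination). Setting node B to ground and injecting 1 A at node A, the 3-node admittance system at A, C, D solves to V_A = Z_AB = 1009 - j0.7315 Ω = 1009∠-0.0° Ω.
Step 4 — Source phasor: V = 70.8∠-90.0° V = 0 - j70.8 V.
Step 5 — Ohm's law: I = V / Z_total = (0 - j70.8) / (1009 - j0.7315) = 5.083e-05 - j0.07014 A.
Step 6 — Convert to polar: |I| = 0.07014 A, ∠I = -90.0°.

I = 0.07014∠-90.0° A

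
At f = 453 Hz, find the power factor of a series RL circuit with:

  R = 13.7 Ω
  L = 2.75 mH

Step 1 — Angular frequency: ω = 2π·f = 2π·453 = 2846 rad/s.
Step 2 — Component impedances:
  R: Z = R = 13.7 Ω
  L: Z = jωL = j·2846·0.00275 = 0 + j7.827 Ω
Step 3 — Series combination: Z_total = R + L = 13.7 + j7.827 Ω = 15.78∠29.7° Ω.
Step 4 — Power factor: PF = cos(φ) = Re(Z)/|Z| = 13.7/15.778 = 0.8683.
Step 5 — Type: Im(Z) = 7.827 ⇒ lagging (phase φ = 29.7°).

PF = 0.8683 (lagging, φ = 29.7°)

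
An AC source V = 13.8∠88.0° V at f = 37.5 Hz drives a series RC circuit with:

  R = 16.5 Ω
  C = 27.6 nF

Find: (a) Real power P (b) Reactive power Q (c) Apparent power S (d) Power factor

Step 1 — Angular frequency: ω = 2π·f = 2π·37.5 = 235.6 rad/s.
Step 2 — Component impedances:
  R: Z = R = 16.5 Ω
  C: Z = 1/(jωC) = -j/(ω·C) = 0 - j1.538e+05 Ω
Step 3 — Series combination: Z_total = R + C = 16.5 - j1.538e+05 Ω = 1.538e+05∠-90.0° Ω.
Step 4 — Source phasor: V = 13.8∠88.0° V = 0.4816 + j13.79 V.
Step 5 — Current: I = V / Z = -8.969e-05 + j3.142e-06 A = 8.974e-05∠178.0° A.
Step 6 — Complex power: S = V·I* = 1.329e-07 - j0.001238 VA.
Step 7 — Real power: P = Re(S) = 1.329e-07 W.
Step 8 — Reactive power: Q = Im(S) = -0.001238 VAR.
Step 9 — Apparent power: |S| = 0.001238 VA.
Step 10 — Power factor: PF = P/|S| = 0.0001073 (leading).

(a) P = 1.329e-07 W  (b) Q = -0.001238 VAR  (c) S = 0.001238 VA  (d) PF = 0.0001073 (leading)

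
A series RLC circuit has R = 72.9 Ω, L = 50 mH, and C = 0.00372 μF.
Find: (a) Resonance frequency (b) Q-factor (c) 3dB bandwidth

Step 1 — Resonance: ω₀ = 1/√(LC) = 1/√(0.05·3.72e-09) = 7.332e+04 rad/s.
Step 2 — f₀ = ω₀/(2π) = 1.167e+04 Hz.
Step 3 — Series Q: Q = ω₀L/R = 7.332e+04·0.05/72.9 = 50.29.
Step 4 — Bandwidth: Δω = ω₀/Q = 1458 rad/s; BW = Δω/(2π) = 232 Hz.

(a) f₀ = 1.167e+04 Hz  (b) Q = 50.29  (c) BW = 232 Hz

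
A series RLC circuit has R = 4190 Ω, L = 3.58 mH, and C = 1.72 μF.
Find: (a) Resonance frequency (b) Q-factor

Step 1 — Resonance condition Im(Z)=0 gives ω₀ = 1/√(LC).
Step 2 — ω₀ = 1/√(0.00358·1.72e-06) = 1.274e+04 rad/s.
Step 3 — f₀ = ω₀/(2π) = 2028 Hz.
Step 4 — Series Q: Q = ω₀L/R = 1.274e+04·0.00358/4190 = 0.01089.

(a) f₀ = 2028 Hz  (b) Q = 0.01089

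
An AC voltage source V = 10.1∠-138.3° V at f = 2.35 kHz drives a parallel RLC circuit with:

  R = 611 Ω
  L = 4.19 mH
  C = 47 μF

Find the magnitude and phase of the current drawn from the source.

Step 1 — Angular frequency: ω = 2π·f = 2π·2350 = 1.477e+04 rad/s.
Step 2 — Component impedances:
  R: Z = R = 611 Ω
  L: Z = jωL = j·1.477e+04·0.00419 = 0 + j61.87 Ω
  C: Z = 1/(jωC) = -j/(ω·C) = 0 - j1.441 Ω
Step 3 — Parallel combination: 1/Z_total = 1/R + 1/L + 1/C; Z_total = 0.003562 - j1.475 Ω = 1.475∠-89.9° Ω.
Step 4 — Source phasor: V = 10.1∠-138.3° V = -7.541 - j6.719 V.
Step 5 — Ohm's law: I = V / Z_total = (-7.541 - j6.719) / (0.003562 - j1.475) = 4.542 - j5.122 A.
Step 6 — Convert to polar: |I| = 6.846 A, ∠I = -48.4°.

I = 6.846∠-48.4° A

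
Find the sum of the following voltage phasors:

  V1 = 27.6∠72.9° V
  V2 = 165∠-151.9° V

Step 1 — Convert each phasor to rectangular form:
  V1 = 27.6·(cos(72.9°) + j·sin(72.9°)) = 8.116 + j26.38 V
  V2 = 165·(cos(-151.9°) + j·sin(-151.9°)) = -145.6 - j77.72 V
Step 2 — Sum components: V_total = -137.4 - j51.34 V.
Step 3 — Convert to polar: |V_total| = 146.7 V, ∠V_total = -159.5°.

V_total = 146.7∠-159.5° V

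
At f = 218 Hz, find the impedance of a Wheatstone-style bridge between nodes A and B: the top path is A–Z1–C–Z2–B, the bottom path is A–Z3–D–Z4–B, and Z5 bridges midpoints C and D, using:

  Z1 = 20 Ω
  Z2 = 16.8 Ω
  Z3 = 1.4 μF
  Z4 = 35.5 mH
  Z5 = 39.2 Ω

Step 1 — Angular frequency: ω = 2π·f = 2π·218 = 1370 rad/s.
Step 2 — Component impedances:
  Z1: Z = R = 20 Ω
  Z2: Z = R = 16.8 Ω
  Z3: Z = 1/(jωC) = -j/(ω·C) = 0 - j521.5 Ω
  Z4: Z = jωL = j·1370·0.0355 = 0 + j48.63 Ω
  Z5: Z = R = 39.2 Ω
Step 3 — Bridge requires nodal analysis (the Z5 bridge couples midpoints C and D, so the two paths cannot be reduced to a simple series/parallel combination). Setting node B to ground and injecting 1 A at node A, the 3-node admittance system at A, C, D solves to V_A = Z_AB = 33.2 + j1.22 Ω = 33.23∠2.1° Ω.

Z = 33.2 + j1.22 Ω = 33.23∠2.1° Ω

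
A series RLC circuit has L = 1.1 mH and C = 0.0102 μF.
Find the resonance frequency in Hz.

Step 1 — Resonance condition Im(Z)=0 gives ω₀ = 1/√(LC).
Step 2 — ω₀ = 1/√(0.0011·1.02e-08) = 2.985e+05 rad/s.
Step 3 — f₀ = ω₀/(2π) = 4.751e+04 Hz.

f₀ = 4.751e+04 Hz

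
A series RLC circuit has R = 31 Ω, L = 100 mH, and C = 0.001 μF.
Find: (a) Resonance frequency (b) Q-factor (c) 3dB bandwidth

Step 1 — Resonance: ω₀ = 1/√(LC) = 1/√(0.1·1e-09) = 1e+05 rad/s.
Step 2 — f₀ = ω₀/(2π) = 1.592e+04 Hz.
Step 3 — Series Q: Q = ω₀L/R = 1e+05·0.1/31 = 322.6.
Step 4 — Bandwidth: Δω = ω₀/Q = 310 rad/s; BW = Δω/(2π) = 49.34 Hz.

(a) f₀ = 1.592e+04 Hz  (b) Q = 322.6  (c) BW = 49.34 Hz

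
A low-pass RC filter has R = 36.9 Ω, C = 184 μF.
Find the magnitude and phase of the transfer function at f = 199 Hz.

Step 1 — Angular frequency: ω = 2π·199 = 1250 rad/s.
Step 2 — Transfer function: H(jω) = 1/(1 + jωRC).
Step 3 — Denominator: 1 + jωRC = 1 + j·1250·36.9·0.000184 = 1 + j8.489.
Step 4 — H = 0.01369 - j0.1162.
Step 5 — Magnitude: |H| = 0.117 (-18.6 dB); phase: φ = -83.3°.

|H| = 0.117 (-18.6 dB), φ = -83.3°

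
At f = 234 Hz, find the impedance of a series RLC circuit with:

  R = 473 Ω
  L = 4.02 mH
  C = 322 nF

Step 1 — Angular frequency: ω = 2π·f = 2π·234 = 1470 rad/s.
Step 2 — Component impedances:
  R: Z = R = 473 Ω
  L: Z = jωL = j·1470·0.00402 = 0 + j5.91 Ω
  C: Z = 1/(jωC) = -j/(ω·C) = 0 - j2112 Ω
Step 3 — Series combination: Z_total = R + L + C = 473 - j2106 Ω = 2159∠-77.3° Ω.

Z = 473 - j2106 Ω = 2159∠-77.3° Ω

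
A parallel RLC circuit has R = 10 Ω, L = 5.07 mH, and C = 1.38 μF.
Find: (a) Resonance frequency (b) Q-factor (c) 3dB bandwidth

Step 1 — Resonance: ω₀ = 1/√(LC) = 1/√(0.00507·1.38e-06) = 1.196e+04 rad/s.
Step 2 — f₀ = ω₀/(2π) = 1903 Hz.
Step 3 — Parallel Q: Q = R/(ω₀L) = 10/(1.196e+04·0.00507) = 0.165.
Step 4 — Bandwidth: Δω = ω₀/Q = 7.246e+04 rad/s; BW = Δω/(2π) = 1.153e+04 Hz.

(a) f₀ = 1903 Hz  (b) Q = 0.165  (c) BW = 1.153e+04 Hz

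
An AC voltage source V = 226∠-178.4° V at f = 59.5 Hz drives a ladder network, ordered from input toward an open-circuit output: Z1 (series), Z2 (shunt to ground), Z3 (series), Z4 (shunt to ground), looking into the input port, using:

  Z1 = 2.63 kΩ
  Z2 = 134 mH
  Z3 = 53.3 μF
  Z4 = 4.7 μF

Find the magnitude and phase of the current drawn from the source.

Step 1 — Angular frequency: ω = 2π·f = 2π·59.5 = 373.8 rad/s.
Step 2 — Component impedances:
  Z1: Z = R = 2630 Ω
  Z2: Z = jωL = j·373.8·0.134 = 0 + j50.1 Ω
  Z3: Z = 1/(jωC) = -j/(ω·C) = 0 - j50.19 Ω
  Z4: Z = 1/(jωC) = -j/(ω·C) = 0 - j569.1 Ω
Step 3 — Ladder network (open output): work backward from the far end, alternating series and parallel combinations. Z_in = 2630 + j54.5 Ω = 2631∠1.2° Ω.
Step 4 — Source phasor: V = 226∠-178.4° V = -225.9 - j6.31 V.
Step 5 — Ohm's law: I = V / Z_total = (-225.9 - j6.31) / (2630 + j54.5) = -0.08591 - j0.0006189 A.
Step 6 — Convert to polar: |I| = 0.08591 A, ∠I = -179.6°.

I = 0.08591∠-179.6° A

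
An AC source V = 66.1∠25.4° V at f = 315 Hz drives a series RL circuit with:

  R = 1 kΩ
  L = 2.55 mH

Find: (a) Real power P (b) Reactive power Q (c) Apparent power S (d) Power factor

Step 1 — Angular frequency: ω = 2π·f = 2π·315 = 1979 rad/s.
Step 2 — Component impedances:
  R: Z = R = 1000 Ω
  L: Z = jωL = j·1979·0.00255 = 0 + j5.047 Ω
Step 3 — Series combination: Z_total = R + L = 1000 + j5.047 Ω = 1000∠0.3° Ω.
Step 4 — Source phasor: V = 66.1∠25.4° V = 59.71 + j28.35 V.
Step 5 — Current: I = V / Z = 0.05985 + j0.02805 A = 0.0661∠25.1° A.
Step 6 — Complex power: S = V·I* = 4.369 + j0.02205 VA.
Step 7 — Real power: P = Re(S) = 4.369 W.
Step 8 — Reactive power: Q = Im(S) = 0.02205 VAR.
Step 9 — Apparent power: |S| = 4.369 VA.
Step 10 — Power factor: PF = P/|S| = 1 (lagging).

(a) P = 4.369 W  (b) Q = 0.02205 VAR  (c) S = 4.369 VA  (d) PF = 1 (lagging)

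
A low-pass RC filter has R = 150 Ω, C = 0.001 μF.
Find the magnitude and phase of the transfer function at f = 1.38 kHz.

Step 1 — Angular frequency: ω = 2π·1380 = 8671 rad/s.
Step 2 — Transfer function: H(jω) = 1/(1 + jωRC).
Step 3 — Denominator: 1 + jωRC = 1 + j·8671·150·1e-09 = 1 + j0.001301.
Step 4 — H = 1 - j0.001301.
Step 5 — Magnitude: |H| = 1 (-0.0 dB); phase: φ = -0.1°.

|H| = 1 (-0.0 dB), φ = -0.1°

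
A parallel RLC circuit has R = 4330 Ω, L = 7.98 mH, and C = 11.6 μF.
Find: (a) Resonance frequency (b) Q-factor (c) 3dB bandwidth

Step 1 — Resonance: ω₀ = 1/√(LC) = 1/√(0.00798·1.16e-05) = 3287 rad/s.
Step 2 — f₀ = ω₀/(2π) = 523.1 Hz.
Step 3 — Parallel Q: Q = R/(ω₀L) = 4330/(3287·0.00798) = 165.1.
Step 4 — Bandwidth: Δω = ω₀/Q = 19.91 rad/s; BW = Δω/(2π) = 3.169 Hz.

(a) f₀ = 523.1 Hz  (b) Q = 165.1  (c) BW = 3.169 Hz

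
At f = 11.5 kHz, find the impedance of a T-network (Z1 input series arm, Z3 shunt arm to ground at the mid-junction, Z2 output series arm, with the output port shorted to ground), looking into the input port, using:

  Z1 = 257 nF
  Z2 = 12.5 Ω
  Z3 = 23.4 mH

Step 1 — Angular frequency: ω = 2π·f = 2π·1.15e+04 = 7.226e+04 rad/s.
Step 2 — Component impedances:
  Z1: Z = 1/(jωC) = -j/(ω·C) = 0 - j53.85 Ω
  Z2: Z = R = 12.5 Ω
  Z3: Z = jωL = j·7.226e+04·0.0234 = 0 + j1691 Ω
Step 3 — With the output port shorted to ground, the output series arm Z2 runs from the junction to ground; the shunt arm Z3 also runs from the junction to ground. They appear in parallel: Z3 || Z2 = 12.5 + j0.09241 Ω.
Step 4 — Series with input arm Z1: Z_in = Z1 + (Z3 || Z2) = 12.5 - j53.76 Ω = 55.19∠-76.9° Ω.

Z = 12.5 - j53.76 Ω = 55.19∠-76.9° Ω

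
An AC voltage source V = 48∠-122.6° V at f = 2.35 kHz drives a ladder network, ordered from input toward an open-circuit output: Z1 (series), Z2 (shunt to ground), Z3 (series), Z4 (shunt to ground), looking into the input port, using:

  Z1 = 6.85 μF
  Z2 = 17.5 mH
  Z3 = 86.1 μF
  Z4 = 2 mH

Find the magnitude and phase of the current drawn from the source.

Step 1 — Angular frequency: ω = 2π·f = 2π·2350 = 1.477e+04 rad/s.
Step 2 — Component impedances:
  Z1: Z = 1/(jωC) = -j/(ω·C) = 0 - j9.887 Ω
  Z2: Z = jωL = j·1.477e+04·0.0175 = 0 + j258.4 Ω
  Z3: Z = 1/(jωC) = -j/(ω·C) = 0 - j0.7866 Ω
  Z4: Z = jωL = j·1.477e+04·0.002 = 0 + j29.53 Ω
Step 3 — Ladder network (open output): work backward from the far end, alternating series and parallel combinations. Z_in = 0 + j15.98 Ω = 15.98∠90.0° Ω.
Step 4 — Source phasor: V = 48∠-122.6° V = -25.86 - j40.44 V.
Step 5 — Ohm's law: I = V / Z_total = (-25.86 - j40.44) / (0 + j15.98) = -2.531 + j1.618 A.
Step 6 — Convert to polar: |I| = 3.004 A, ∠I = 147.4°.

I = 3.004∠147.4° A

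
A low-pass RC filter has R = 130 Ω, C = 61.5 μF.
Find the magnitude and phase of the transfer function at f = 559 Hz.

Step 1 — Angular frequency: ω = 2π·559 = 3512 rad/s.
Step 2 — Transfer function: H(jω) = 1/(1 + jωRC).
Step 3 — Denominator: 1 + jωRC = 1 + j·3512·130·6.15e-05 = 1 + j28.08.
Step 4 — H = 0.001267 - j0.03557.
Step 5 — Magnitude: |H| = 0.03559 (-29.0 dB); phase: φ = -88.0°.

|H| = 0.03559 (-29.0 dB), φ = -88.0°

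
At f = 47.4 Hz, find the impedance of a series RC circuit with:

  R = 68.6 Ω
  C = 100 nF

Step 1 — Angular frequency: ω = 2π·f = 2π·47.4 = 297.8 rad/s.
Step 2 — Component impedances:
  R: Z = R = 68.6 Ω
  C: Z = 1/(jωC) = -j/(ω·C) = 0 - j3.358e+04 Ω
Step 3 — Series combination: Z_total = R + C = 68.6 - j3.358e+04 Ω = 3.358e+04∠-89.9° Ω.

Z = 68.6 - j3.358e+04 Ω = 3.358e+04∠-89.9° Ω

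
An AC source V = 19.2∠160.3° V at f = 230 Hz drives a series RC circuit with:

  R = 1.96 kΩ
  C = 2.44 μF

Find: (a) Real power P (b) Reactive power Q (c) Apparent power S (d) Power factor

Step 1 — Angular frequency: ω = 2π·f = 2π·230 = 1445 rad/s.
Step 2 — Component impedances:
  R: Z = R = 1960 Ω
  C: Z = 1/(jωC) = -j/(ω·C) = 0 - j283.6 Ω
Step 3 — Series combination: Z_total = R + C = 1960 - j283.6 Ω = 1980∠-8.2° Ω.
Step 4 — Source phasor: V = 19.2∠160.3° V = -18.08 + j6.472 V.
Step 5 — Current: I = V / Z = -0.009501 + j0.001927 A = 0.009695∠168.5° A.
Step 6 — Complex power: S = V·I* = 0.1842 - j0.02666 VA.
Step 7 — Real power: P = Re(S) = 0.1842 W.
Step 8 — Reactive power: Q = Im(S) = -0.02666 VAR.
Step 9 — Apparent power: |S| = 0.1861 VA.
Step 10 — Power factor: PF = P/|S| = 0.9897 (leading).

(a) P = 0.1842 W  (b) Q = -0.02666 VAR  (c) S = 0.1861 VA  (d) PF = 0.9897 (leading)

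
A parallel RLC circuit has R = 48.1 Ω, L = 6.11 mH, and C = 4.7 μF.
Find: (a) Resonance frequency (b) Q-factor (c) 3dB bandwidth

Step 1 — Resonance: ω₀ = 1/√(LC) = 1/√(0.00611·4.7e-06) = 5901 rad/s.
Step 2 — f₀ = ω₀/(2π) = 939.2 Hz.
Step 3 — Parallel Q: Q = R/(ω₀L) = 48.1/(5901·0.00611) = 1.334.
Step 4 — Bandwidth: Δω = ω₀/Q = 4423 rad/s; BW = Δω/(2π) = 704 Hz.

(a) f₀ = 939.2 Hz  (b) Q = 1.334  (c) BW = 704 Hz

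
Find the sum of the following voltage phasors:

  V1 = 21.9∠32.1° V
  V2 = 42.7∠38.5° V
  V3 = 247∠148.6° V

Step 1 — Convert each phasor to rectangular form:
  V1 = 21.9·(cos(32.1°) + j·sin(32.1°)) = 18.55 + j11.64 V
  V2 = 42.7·(cos(38.5°) + j·sin(38.5°)) = 33.42 + j26.58 V
  V3 = 247·(cos(148.6°) + j·sin(148.6°)) = -210.8 + j128.7 V
Step 2 — Sum components: V_total = -158.9 + j166.9 V.
Step 3 — Convert to polar: |V_total| = 230.4 V, ∠V_total = 133.6°.

V_total = 230.4∠133.6° V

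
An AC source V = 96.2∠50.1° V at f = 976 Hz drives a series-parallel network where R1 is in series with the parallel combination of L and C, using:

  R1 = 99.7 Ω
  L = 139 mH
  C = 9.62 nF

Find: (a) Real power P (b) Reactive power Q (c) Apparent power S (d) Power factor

Step 1 — Angular frequency: ω = 2π·f = 2π·976 = 6132 rad/s.
Step 2 — Component impedances:
  R1: Z = R = 99.7 Ω
  L: Z = jωL = j·6132·0.139 = 0 + j852.4 Ω
  C: Z = 1/(jωC) = -j/(ω·C) = 0 - j1.695e+04 Ω
Step 3 — Parallel branch: L || C = 1/(1/L + 1/C) = 0 + j897.5 Ω.
Step 4 — Series with R1: Z_total = R1 + (L || C) = 99.7 + j897.5 Ω = 903.1∠83.7° Ω.
Step 5 — Source phasor: V = 96.2∠50.1° V = 61.71 + j73.8 V.
Step 6 — Current: I = V / Z = 0.08877 - j0.05889 A = 0.1065∠-33.6° A.
Step 7 — Complex power: S = V·I* = 1.131 + j10.19 VA.
Step 8 — Real power: P = Re(S) = 1.131 W.
Step 9 — Reactive power: Q = Im(S) = 10.19 VAR.
Step 10 — Apparent power: |S| = 10.25 VA.
Step 11 — Power factor: PF = P/|S| = 0.1104 (lagging).

(a) P = 1.131 W  (b) Q = 10.19 VAR  (c) S = 10.25 VA  (d) PF = 0.1104 (lagging)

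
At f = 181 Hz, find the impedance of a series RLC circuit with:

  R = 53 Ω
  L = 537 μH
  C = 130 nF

Step 1 — Angular frequency: ω = 2π·f = 2π·181 = 1137 rad/s.
Step 2 — Component impedances:
  R: Z = R = 53 Ω
  L: Z = jωL = j·1137·0.000537 = 0 + j0.6107 Ω
  C: Z = 1/(jωC) = -j/(ω·C) = 0 - j6764 Ω
Step 3 — Series combination: Z_total = R + L + C = 53 - j6763 Ω = 6764∠-89.6° Ω.

Z = 53 - j6763 Ω = 6764∠-89.6° Ω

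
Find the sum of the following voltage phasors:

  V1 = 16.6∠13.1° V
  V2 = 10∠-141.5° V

Step 1 — Convert each phasor to rectangular form:
  V1 = 16.6·(cos(13.1°) + j·sin(13.1°)) = 16.17 + j3.762 V
  V2 = 10·(cos(-141.5°) + j·sin(-141.5°)) = -7.826 - j6.225 V
Step 2 — Sum components: V_total = 8.342 - j2.463 V.
Step 3 — Convert to polar: |V_total| = 8.698 V, ∠V_total = -16.4°.

V_total = 8.698∠-16.4° V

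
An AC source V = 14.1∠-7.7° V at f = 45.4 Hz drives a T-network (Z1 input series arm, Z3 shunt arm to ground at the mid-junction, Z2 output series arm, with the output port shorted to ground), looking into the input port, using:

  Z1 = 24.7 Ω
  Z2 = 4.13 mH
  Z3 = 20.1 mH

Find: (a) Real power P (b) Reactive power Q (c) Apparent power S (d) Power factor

Step 1 — Angular frequency: ω = 2π·f = 2π·45.4 = 285.3 rad/s.
Step 2 — Component impedances:
  Z1: Z = R = 24.7 Ω
  Z2: Z = jωL = j·285.3·0.00413 = 0 + j1.178 Ω
  Z3: Z = jωL = j·285.3·0.0201 = 0 + j5.734 Ω
Step 3 — With the output port shorted to ground, the output series arm Z2 runs from the junction to ground; the shunt arm Z3 also runs from the junction to ground. They appear in parallel: Z3 || Z2 = 0 + j0.9773 Ω.
Step 4 — Series with input arm Z1: Z_in = Z1 + (Z3 || Z2) = 24.7 + j0.9773 Ω = 24.72∠2.3° Ω.
Step 5 — Source phasor: V = 14.1∠-7.7° V = 13.97 - j1.889 V.
Step 6 — Current: I = V / Z = 0.5618 - j0.09871 A = 0.5704∠-10.0° A.
Step 7 — Complex power: S = V·I* = 8.036 + j0.318 VA.
Step 8 — Real power: P = Re(S) = 8.036 W.
Step 9 — Reactive power: Q = Im(S) = 0.318 VAR.
Step 10 — Apparent power: |S| = 8.043 VA.
Step 11 — Power factor: PF = P/|S| = 0.9992 (lagging).

(a) P = 8.036 W  (b) Q = 0.318 VAR  (c) S = 8.043 VA  (d) PF = 0.9992 (lagging)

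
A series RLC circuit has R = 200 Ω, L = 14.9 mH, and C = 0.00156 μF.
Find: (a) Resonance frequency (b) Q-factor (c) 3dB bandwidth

Step 1 — Resonance: ω₀ = 1/√(LC) = 1/√(0.0149·1.56e-09) = 2.074e+05 rad/s.
Step 2 — f₀ = ω₀/(2π) = 3.301e+04 Hz.
Step 3 — Series Q: Q = ω₀L/R = 2.074e+05·0.0149/200 = 15.45.
Step 4 — Bandwidth: Δω = ω₀/Q = 1.342e+04 rad/s; BW = Δω/(2π) = 2136 Hz.

(a) f₀ = 3.301e+04 Hz  (b) Q = 15.45  (c) BW = 2136 Hz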